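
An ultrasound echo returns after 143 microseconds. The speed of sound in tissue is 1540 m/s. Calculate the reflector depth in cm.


depth = c * t / 2
t = 143 us = 1.4300e-04 s
depth = 1540 * 1.4300e-04 / 2
depth = 0.11011 m = 11.011 cm


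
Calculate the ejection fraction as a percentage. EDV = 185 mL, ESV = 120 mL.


SV = EDV - ESV = 185 - 120 = 65 mL
EF = SV/EDV * 100 = 65/185 * 100
EF = 35.14%


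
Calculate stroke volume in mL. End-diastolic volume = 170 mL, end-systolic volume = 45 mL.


SV = EDV - ESV
SV = 170 - 45
SV = 125 mL


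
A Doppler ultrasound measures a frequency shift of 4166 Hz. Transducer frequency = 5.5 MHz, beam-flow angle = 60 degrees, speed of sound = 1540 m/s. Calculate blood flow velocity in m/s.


v = fd * c / (2 * f0 * cos(theta))
v = 4166 * 1540 / (2 * 5.5000e+06 * cos(60))
v = 1.166 m/s


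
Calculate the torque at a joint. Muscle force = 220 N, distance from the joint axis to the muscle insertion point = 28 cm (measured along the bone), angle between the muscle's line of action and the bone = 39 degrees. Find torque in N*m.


Torque = F * d * sin(theta)   (moment arm = d*sin(theta))
d = 28 cm = 0.28 m
Torque = 220 * 0.28 * sin(39)
Torque = 38.77 N*m


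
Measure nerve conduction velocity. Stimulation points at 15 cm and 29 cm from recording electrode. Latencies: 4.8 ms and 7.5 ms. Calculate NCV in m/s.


Distance = (29 - 15) / 100 = 0.14 m
dt = (7.5 - 4.8) / 1000 = 0.0027 s
NCV = dist / dt = 51.85 m/s


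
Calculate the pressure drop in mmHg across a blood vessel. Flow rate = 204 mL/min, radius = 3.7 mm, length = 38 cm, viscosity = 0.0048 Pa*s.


dP = 8*mu*L*Q / (pi*r^4)
Q = 204 mL/min = 3.4e-06 m^3/s
dP = 84.263 Pa = 84.263 / 133.322 mmHg = 0.632 mmHg


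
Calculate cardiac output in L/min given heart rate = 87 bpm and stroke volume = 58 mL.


CO = HR * SV
CO = 87 * 58 / 1000
CO = 5.046 L/min


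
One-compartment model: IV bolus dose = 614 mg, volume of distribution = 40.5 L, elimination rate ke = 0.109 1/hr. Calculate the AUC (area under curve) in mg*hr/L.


C0 = Dose/Vd = 614/40.5 = 15.1605 mg/L
AUC = C0/ke = 15.1605/0.109
AUC = 139.1 mg*hr/L


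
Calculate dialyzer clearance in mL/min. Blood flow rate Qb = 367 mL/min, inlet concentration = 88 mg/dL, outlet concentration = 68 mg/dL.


K = Qb * (Cb_in - Cb_out) / Cb_in
K = 367 * (88 - 68) / 88
K = 83.41 mL/min


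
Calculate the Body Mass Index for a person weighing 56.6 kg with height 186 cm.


BMI = weight / height^2
height = 186 cm = 1.86 m
BMI = 56.6 / 1.86^2
BMI = 16.36 kg/m^2


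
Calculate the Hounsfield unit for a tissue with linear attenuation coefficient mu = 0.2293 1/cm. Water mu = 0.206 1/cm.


HU = ((mu_tissue - mu_water) / mu_water) * 1000
HU = ((0.2293 - 0.206) / 0.206) * 1000
HU = 113.1


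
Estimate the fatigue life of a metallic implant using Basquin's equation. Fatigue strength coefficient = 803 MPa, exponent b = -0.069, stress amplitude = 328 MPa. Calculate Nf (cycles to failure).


sigma_a = sigma_f' * (2Nf)^b
2Nf = (sigma_a/sigma_f')^(1/b)
2Nf = (328/803)^(1/-0.069)
2Nf = 431903.75
Nf = 2.16e+05


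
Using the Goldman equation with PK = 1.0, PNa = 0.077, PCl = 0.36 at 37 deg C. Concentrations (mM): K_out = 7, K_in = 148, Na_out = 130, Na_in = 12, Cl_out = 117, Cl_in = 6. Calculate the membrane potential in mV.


Vm = (RT/F)*ln((PK*Ko + PNa*Nao + PCl*Cli)/(PK*Ki + PNa*Nai + PCl*Clo))
Numer = 19.17, Denom = 191.044
Vm = -61.45 mV


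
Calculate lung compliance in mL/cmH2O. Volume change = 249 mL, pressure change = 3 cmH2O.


C = dV / dP
C = 249 / 3
C = 83 mL/cmH2O


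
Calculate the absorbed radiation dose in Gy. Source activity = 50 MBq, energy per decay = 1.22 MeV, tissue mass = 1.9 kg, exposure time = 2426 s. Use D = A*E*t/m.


A = 50 MBq = 5.0000e+07 Bq
E = 1.22 MeV = 1.95444e-13 J
D = A*E*t/m = 5.0000e+07*1.95444e-13*2426/1.9
D = 0.01248 Gy


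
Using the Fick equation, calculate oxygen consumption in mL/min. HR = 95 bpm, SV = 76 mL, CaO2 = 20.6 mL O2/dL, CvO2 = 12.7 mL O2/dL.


CO = HR*SV = 95*76/1000 = 7.22 L/min
a-v O2 diff = 20.6 - 12.7 = 7.9 mL/dL
VO2 = CO * (CaO2-CvO2) * 10 dL/L
VO2 = 7.22 * 7.9 * 10
VO2 = 570.4 mL/min


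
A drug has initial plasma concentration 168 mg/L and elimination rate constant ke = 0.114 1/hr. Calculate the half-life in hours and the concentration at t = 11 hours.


t_half = ln(2) / ke = 0.693147 / 0.114 = 6.08 hr
C(t) = C0 * exp(-ke*t) = 168 * exp(-0.114*11)
C(11) = 47.94 mg/L


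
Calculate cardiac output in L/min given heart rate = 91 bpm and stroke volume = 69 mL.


CO = HR * SV
CO = 91 * 69 / 1000
CO = 6.279 L/min


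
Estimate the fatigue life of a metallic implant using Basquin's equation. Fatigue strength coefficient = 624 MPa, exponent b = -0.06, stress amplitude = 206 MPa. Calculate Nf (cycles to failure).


sigma_a = sigma_f' * (2Nf)^b
2Nf = (sigma_a/sigma_f')^(1/b)
2Nf = (206/624)^(1/-0.06)
2Nf = 1.0518557e+08
Nf = 5.2593e+07


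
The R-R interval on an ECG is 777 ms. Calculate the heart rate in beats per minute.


HR = 60 / RR_interval(s)
RR = 777 ms = 0.777 s
HR = 60 / 0.777 = 77.22 bpm


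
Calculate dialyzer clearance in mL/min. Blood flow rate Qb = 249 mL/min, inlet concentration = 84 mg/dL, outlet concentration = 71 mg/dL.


K = Qb * (Cb_in - Cb_out) / Cb_in
K = 249 * (84 - 71) / 84
K = 38.54 mL/min


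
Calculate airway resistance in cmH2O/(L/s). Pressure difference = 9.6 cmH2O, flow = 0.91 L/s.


R = dP / flow
R = 9.6 / 0.91
R = 10.55 cmH2O/(L/s)


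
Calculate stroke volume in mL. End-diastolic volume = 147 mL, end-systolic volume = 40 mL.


SV = EDV - ESV
SV = 147 - 40
SV = 107 mL


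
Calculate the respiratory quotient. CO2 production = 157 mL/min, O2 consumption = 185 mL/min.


RQ = VCO2 / VO2
RQ = 157 / 185
RQ = 0.8486


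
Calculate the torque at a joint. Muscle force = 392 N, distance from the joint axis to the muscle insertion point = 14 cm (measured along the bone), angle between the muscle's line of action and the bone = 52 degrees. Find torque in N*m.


Torque = F * d * sin(theta)   (moment arm = d*sin(theta))
d = 14 cm = 0.14 m
Torque = 392 * 0.14 * sin(52)
Torque = 43.25 N*m


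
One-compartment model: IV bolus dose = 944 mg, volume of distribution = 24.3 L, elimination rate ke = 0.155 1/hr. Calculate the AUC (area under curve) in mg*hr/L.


C0 = Dose/Vd = 944/24.3 = 38.8477 mg/L
AUC = C0/ke = 38.8477/0.155
AUC = 250.6 mg*hr/L


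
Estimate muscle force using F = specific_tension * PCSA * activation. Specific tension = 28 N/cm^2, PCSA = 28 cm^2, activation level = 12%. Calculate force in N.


F = sigma * PCSA * activation
F = 28 * 28 * 0.12
F = 94.08 N


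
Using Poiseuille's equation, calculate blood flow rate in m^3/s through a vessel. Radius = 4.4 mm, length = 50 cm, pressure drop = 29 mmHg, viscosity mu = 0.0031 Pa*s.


Q = pi*r^4*dP / (8*mu*L)
r = 0.0044 m, L = 0.5 m
dP = 29 mmHg = 3866.338 Pa
Q = 3.6715e-04 m^3/s


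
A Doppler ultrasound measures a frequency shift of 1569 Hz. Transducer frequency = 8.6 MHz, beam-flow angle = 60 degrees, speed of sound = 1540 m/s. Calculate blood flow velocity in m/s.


v = fd * c / (2 * f0 * cos(theta))
v = 1569 * 1540 / (2 * 8.6000e+06 * cos(60))
v = 0.281 m/s


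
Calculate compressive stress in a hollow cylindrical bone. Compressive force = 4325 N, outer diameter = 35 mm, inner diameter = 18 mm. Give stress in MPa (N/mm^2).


A = pi*(r_o^2 - r_i^2)
r_o = 17.5 mm, r_i = 9 mm
A = 707.644 mm^2
sigma = F/A = 4325 / 707.644
sigma = 6.112 MPa


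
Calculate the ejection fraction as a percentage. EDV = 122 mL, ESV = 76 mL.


SV = EDV - ESV = 122 - 76 = 46 mL
EF = SV/EDV * 100 = 46/122 * 100
EF = 37.7%


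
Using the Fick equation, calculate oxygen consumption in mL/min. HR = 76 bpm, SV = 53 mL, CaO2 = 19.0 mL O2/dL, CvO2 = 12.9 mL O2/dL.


CO = HR*SV = 76*53/1000 = 4.028 L/min
a-v O2 diff = 19.0 - 12.9 = 6.1 mL/dL
VO2 = CO * (CaO2-CvO2) * 10 dL/L
VO2 = 4.028 * 6.1 * 10
VO2 = 245.7 mL/min


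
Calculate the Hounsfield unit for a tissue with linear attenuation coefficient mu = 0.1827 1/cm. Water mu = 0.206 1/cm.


HU = ((mu_tissue - mu_water) / mu_water) * 1000
HU = ((0.1827 - 0.206) / 0.206) * 1000
HU = -113.1


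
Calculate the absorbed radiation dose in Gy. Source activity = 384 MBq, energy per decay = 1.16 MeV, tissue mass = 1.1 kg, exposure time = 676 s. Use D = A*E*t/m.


A = 384 MBq = 3.8400e+08 Bq
E = 1.16 MeV = 1.85832e-13 J
D = A*E*t/m = 3.8400e+08*1.85832e-13*676/1.1
D = 0.04385 Gy


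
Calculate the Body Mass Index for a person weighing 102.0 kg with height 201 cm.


BMI = weight / height^2
height = 201 cm = 2.01 m
BMI = 102.0 / 2.01^2
BMI = 25.25 kg/m^2


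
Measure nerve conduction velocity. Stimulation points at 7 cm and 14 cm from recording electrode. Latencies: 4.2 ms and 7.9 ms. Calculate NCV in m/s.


Distance = (14 - 7) / 100 = 0.07 m
dt = (7.9 - 4.2) / 1000 = 0.0037 s
NCV = dist / dt = 18.92 m/s


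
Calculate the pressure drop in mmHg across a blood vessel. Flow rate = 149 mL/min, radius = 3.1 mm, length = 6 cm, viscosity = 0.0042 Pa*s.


dP = 8*mu*L*Q / (pi*r^4)
Q = 149 mL/min = 2.48333e-06 m^3/s
dP = 17.2555 Pa = 17.2555 / 133.322 mmHg = 0.1294 mmHg


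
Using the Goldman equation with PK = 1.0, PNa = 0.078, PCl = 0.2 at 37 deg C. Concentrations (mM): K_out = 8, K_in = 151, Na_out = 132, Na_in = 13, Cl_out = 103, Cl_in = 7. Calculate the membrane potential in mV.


Vm = (RT/F)*ln((PK*Ko + PNa*Nao + PCl*Cli)/(PK*Ki + PNa*Nai + PCl*Clo))
Numer = 19.696, Denom = 172.614
Vm = -58.01 mV


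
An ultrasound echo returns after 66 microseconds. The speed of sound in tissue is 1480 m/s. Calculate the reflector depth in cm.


depth = c * t / 2
t = 66 us = 6.6000e-05 s
depth = 1480 * 6.6000e-05 / 2
depth = 0.04884 m = 4.884 cm


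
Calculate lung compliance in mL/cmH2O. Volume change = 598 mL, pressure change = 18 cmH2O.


C = dV / dP
C = 598 / 18
C = 33.22 mL/cmH2O


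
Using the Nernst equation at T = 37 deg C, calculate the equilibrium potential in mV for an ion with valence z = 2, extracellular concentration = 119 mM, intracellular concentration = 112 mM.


E = (RT/(zF)) * ln(C_out/C_in)
T = 37 + 273.15 = 310.15 K
E = (8.314 * 310.15 / (2 * 96485)) * ln(119/112)
E = 0.8101 mV


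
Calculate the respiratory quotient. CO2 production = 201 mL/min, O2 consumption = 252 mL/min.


RQ = VCO2 / VO2
RQ = 201 / 252
RQ = 0.7976


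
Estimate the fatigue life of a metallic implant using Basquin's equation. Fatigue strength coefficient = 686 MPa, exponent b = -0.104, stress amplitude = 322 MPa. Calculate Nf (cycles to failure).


sigma_a = sigma_f' * (2Nf)^b
2Nf = (sigma_a/sigma_f')^(1/b)
2Nf = (322/686)^(1/-0.104)
2Nf = 1439.9536
Nf = 720


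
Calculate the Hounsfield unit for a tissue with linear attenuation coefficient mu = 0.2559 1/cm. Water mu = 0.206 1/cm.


HU = ((mu_tissue - mu_water) / mu_water) * 1000
HU = ((0.2559 - 0.206) / 0.206) * 1000
HU = 242.2


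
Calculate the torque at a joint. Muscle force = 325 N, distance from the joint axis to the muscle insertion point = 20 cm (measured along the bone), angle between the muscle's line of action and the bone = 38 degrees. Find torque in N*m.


Torque = F * d * sin(theta)   (moment arm = d*sin(theta))
d = 20 cm = 0.2 m
Torque = 325 * 0.2 * sin(38)
Torque = 40.02 N*m


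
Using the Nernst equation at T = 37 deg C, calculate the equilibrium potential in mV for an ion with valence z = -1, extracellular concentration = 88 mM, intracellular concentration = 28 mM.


E = (RT/(zF)) * ln(C_out/C_in)
T = 37 + 273.15 = 310.15 K
E = (8.314 * 310.15 / (-1 * 96485)) * ln(88/28)
E = -30.6 mV


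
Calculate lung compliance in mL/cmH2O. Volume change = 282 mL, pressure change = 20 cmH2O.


C = dV / dP
C = 282 / 20
C = 14.1 mL/cmH2O


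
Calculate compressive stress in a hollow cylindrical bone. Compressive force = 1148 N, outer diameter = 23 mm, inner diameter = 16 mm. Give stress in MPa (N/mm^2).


A = pi*(r_o^2 - r_i^2)
r_o = 11.5 mm, r_i = 8 mm
A = 214.414 mm^2
sigma = F/A = 1148 / 214.414
sigma = 5.354 MPa


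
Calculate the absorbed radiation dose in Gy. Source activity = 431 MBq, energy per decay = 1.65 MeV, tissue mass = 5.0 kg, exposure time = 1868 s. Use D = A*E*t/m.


A = 431 MBq = 4.3100e+08 Bq
E = 1.65 MeV = 2.6433e-13 J
D = A*E*t/m = 4.3100e+08*2.6433e-13*1868/5.0
D = 0.04256 Gy


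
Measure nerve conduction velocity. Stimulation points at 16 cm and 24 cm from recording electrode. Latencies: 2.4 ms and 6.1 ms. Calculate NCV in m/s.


Distance = (24 - 16) / 100 = 0.08 m
dt = (6.1 - 2.4) / 1000 = 0.0037 s
NCV = dist / dt = 21.62 m/s


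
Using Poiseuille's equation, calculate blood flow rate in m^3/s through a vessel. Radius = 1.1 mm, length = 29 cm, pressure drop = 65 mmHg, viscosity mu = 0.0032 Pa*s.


Q = pi*r^4*dP / (8*mu*L)
r = 0.0011 m, L = 0.29 m
dP = 65 mmHg = 8665.93 Pa
Q = 5.3691e-06 m^3/s


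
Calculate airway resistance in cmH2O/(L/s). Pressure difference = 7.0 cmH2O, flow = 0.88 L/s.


R = dP / flow
R = 7.0 / 0.88
R = 7.955 cmH2O/(L/s)


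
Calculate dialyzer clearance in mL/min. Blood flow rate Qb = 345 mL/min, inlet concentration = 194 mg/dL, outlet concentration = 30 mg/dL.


K = Qb * (Cb_in - Cb_out) / Cb_in
K = 345 * (194 - 30) / 194
K = 291.6 mL/min


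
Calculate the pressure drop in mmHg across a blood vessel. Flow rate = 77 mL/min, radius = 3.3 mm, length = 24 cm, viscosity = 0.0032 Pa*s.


dP = 8*mu*L*Q / (pi*r^4)
Q = 77 mL/min = 1.28333e-06 m^3/s
dP = 21.1633 Pa = 21.1633 / 133.322 mmHg = 0.1587 mmHg


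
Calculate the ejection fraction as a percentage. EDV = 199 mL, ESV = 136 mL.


SV = EDV - ESV = 199 - 136 = 63 mL
EF = SV/EDV * 100 = 63/199 * 100
EF = 31.66%


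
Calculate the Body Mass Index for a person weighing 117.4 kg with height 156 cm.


BMI = weight / height^2
height = 156 cm = 1.56 m
BMI = 117.4 / 1.56^2
BMI = 48.24 kg/m^2


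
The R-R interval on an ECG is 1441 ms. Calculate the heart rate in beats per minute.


HR = 60 / RR_interval(s)
RR = 1441 ms = 1.441 s
HR = 60 / 1.441 = 41.64 bpm


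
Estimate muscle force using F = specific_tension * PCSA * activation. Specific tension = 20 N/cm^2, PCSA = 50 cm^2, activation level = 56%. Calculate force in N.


F = sigma * PCSA * activation
F = 20 * 50 * 0.56
F = 560 N


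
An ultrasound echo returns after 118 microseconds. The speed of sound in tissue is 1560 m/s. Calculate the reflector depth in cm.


depth = c * t / 2
t = 118 us = 1.1800e-04 s
depth = 1560 * 1.1800e-04 / 2
depth = 0.09204 m = 9.204 cm


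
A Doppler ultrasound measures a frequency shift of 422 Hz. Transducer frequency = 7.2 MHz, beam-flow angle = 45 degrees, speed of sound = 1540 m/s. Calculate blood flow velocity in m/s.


v = fd * c / (2 * f0 * cos(theta))
v = 422 * 1540 / (2 * 7.2000e+06 * cos(45))
v = 0.06382 m/s


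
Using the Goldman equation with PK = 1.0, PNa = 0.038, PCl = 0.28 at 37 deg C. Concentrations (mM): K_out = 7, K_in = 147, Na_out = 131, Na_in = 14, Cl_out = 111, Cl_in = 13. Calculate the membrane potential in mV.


Vm = (RT/F)*ln((PK*Ko + PNa*Nao + PCl*Cli)/(PK*Ki + PNa*Nai + PCl*Clo))
Numer = 15.618, Denom = 178.612
Vm = -65.12 mV


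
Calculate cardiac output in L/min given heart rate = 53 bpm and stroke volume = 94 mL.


CO = HR * SV
CO = 53 * 94 / 1000
CO = 4.982 L/min


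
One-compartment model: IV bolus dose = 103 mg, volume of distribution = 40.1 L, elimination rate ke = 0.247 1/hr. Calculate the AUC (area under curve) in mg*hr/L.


C0 = Dose/Vd = 103/40.1 = 2.56858 mg/L
AUC = C0/ke = 2.56858/0.247
AUC = 10.4 mg*hr/L


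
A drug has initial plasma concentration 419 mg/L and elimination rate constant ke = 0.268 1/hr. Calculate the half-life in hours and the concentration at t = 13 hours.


t_half = ln(2) / ke = 0.693147 / 0.268 = 2.586 hr
C(t) = C0 * exp(-ke*t) = 419 * exp(-0.268*13)
C(13) = 12.86 mg/L


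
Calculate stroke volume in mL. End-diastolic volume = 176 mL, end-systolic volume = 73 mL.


SV = EDV - ESV
SV = 176 - 73
SV = 103 mL


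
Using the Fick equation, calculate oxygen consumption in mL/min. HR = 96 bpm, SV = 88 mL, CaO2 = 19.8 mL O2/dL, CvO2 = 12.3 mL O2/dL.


CO = HR*SV = 96*88/1000 = 8.448 L/min
a-v O2 diff = 19.8 - 12.3 = 7.5 mL/dL
VO2 = CO * (CaO2-CvO2) * 10 dL/L
VO2 = 8.448 * 7.5 * 10
VO2 = 633.6 mL/min


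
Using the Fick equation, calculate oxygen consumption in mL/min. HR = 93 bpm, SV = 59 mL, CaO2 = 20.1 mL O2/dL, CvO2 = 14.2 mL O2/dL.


CO = HR*SV = 93*59/1000 = 5.487 L/min
a-v O2 diff = 20.1 - 14.2 = 5.9 mL/dL
VO2 = CO * (CaO2-CvO2) * 10 dL/L
VO2 = 5.487 * 5.9 * 10
VO2 = 323.7 mL/min


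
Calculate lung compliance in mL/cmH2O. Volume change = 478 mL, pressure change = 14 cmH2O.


C = dV / dP
C = 478 / 14
C = 34.14 mL/cmH2O


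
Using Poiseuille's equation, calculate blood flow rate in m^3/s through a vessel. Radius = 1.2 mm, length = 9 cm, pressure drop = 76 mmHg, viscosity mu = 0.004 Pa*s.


Q = pi*r^4*dP / (8*mu*L)
r = 0.0012 m, L = 0.09 m
dP = 76 mmHg = 10132.472 Pa
Q = 2.2919e-05 m^3/s


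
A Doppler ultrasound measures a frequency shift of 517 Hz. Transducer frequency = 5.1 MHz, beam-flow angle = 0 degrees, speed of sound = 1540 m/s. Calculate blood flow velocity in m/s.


v = fd * c / (2 * f0 * cos(theta))
v = 517 * 1540 / (2 * 5.1000e+06 * cos(0))
v = 0.07806 m/s


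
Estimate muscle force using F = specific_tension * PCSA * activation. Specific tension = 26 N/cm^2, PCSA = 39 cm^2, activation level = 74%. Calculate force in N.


F = sigma * PCSA * activation
F = 26 * 39 * 0.74
F = 750.4 N


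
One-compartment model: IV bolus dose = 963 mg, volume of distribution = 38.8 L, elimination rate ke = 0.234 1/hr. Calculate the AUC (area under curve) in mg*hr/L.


C0 = Dose/Vd = 963/38.8 = 24.8196 mg/L
AUC = C0/ke = 24.8196/0.234
AUC = 106.1 mg*hr/L


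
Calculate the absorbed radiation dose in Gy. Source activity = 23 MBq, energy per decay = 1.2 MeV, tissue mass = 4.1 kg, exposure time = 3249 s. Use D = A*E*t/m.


A = 23 MBq = 2.3000e+07 Bq
E = 1.2 MeV = 1.9224e-13 J
D = A*E*t/m = 2.3000e+07*1.9224e-13*3249/4.1
D = 0.003504 Gy


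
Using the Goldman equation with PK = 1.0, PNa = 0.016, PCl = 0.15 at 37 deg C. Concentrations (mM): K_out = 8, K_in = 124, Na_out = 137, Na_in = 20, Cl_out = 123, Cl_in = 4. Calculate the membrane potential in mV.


Vm = (RT/F)*ln((PK*Ko + PNa*Nao + PCl*Cli)/(PK*Ki + PNa*Nai + PCl*Clo))
Numer = 10.792, Denom = 142.77
Vm = -69.02 mV


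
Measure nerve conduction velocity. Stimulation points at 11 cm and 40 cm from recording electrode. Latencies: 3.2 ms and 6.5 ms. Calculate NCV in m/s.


Distance = (40 - 11) / 100 = 0.29 m
dt = (6.5 - 3.2) / 1000 = 0.0033 s
NCV = dist / dt = 87.88 m/s


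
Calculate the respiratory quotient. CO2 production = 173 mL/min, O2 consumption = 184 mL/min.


RQ = VCO2 / VO2
RQ = 173 / 184
RQ = 0.9402


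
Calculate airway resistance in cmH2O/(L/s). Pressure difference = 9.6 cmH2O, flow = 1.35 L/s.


R = dP / flow
R = 9.6 / 1.35
R = 7.111 cmH2O/(L/s)


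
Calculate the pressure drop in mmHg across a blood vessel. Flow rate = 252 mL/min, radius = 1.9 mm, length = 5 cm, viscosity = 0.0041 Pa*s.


dP = 8*mu*L*Q / (pi*r^4)
Q = 252 mL/min = 4.2e-06 m^3/s
dP = 168.24 Pa = 168.24 / 133.322 mmHg = 1.262 mmHg


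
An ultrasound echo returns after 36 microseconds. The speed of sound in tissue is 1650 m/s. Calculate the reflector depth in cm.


depth = c * t / 2
t = 36 us = 3.6000e-05 s
depth = 1650 * 3.6000e-05 / 2
depth = 0.0297 m = 2.97 cm


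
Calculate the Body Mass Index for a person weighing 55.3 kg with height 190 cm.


BMI = weight / height^2
height = 190 cm = 1.9 m
BMI = 55.3 / 1.9^2
BMI = 15.32 kg/m^2


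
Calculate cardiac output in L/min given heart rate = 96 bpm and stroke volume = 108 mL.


CO = HR * SV
CO = 96 * 108 / 1000
CO = 10.37 L/min


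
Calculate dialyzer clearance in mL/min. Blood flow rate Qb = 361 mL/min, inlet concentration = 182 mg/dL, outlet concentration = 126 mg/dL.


K = Qb * (Cb_in - Cb_out) / Cb_in
K = 361 * (182 - 126) / 182
K = 111.1 mL/min


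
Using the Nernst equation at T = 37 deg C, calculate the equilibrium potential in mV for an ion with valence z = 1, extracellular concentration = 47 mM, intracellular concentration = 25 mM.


E = (RT/(zF)) * ln(C_out/C_in)
T = 37 + 273.15 = 310.15 K
E = (8.314 * 310.15 / (1 * 96485)) * ln(47/25)
E = 16.87 mV


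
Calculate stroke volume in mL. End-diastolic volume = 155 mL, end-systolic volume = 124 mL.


SV = EDV - ESV
SV = 155 - 124
SV = 31 mL


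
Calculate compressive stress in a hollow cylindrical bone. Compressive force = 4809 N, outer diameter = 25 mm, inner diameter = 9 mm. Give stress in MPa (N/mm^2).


A = pi*(r_o^2 - r_i^2)
r_o = 12.5 mm, r_i = 4.5 mm
A = 427.257 mm^2
sigma = F/A = 4809 / 427.257
sigma = 11.26 MPa


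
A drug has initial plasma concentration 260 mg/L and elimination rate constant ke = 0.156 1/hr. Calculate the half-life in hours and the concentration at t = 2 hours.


t_half = ln(2) / ke = 0.693147 / 0.156 = 4.443 hr
C(t) = C0 * exp(-ke*t) = 260 * exp(-0.156*2)
C(2) = 190.3 mg/L


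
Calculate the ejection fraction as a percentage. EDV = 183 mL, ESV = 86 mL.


SV = EDV - ESV = 183 - 86 = 97 mL
EF = SV/EDV * 100 = 97/183 * 100
EF = 53.01%


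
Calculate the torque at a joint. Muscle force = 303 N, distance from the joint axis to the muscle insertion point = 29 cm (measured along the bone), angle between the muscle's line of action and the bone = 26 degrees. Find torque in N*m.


Torque = F * d * sin(theta)   (moment arm = d*sin(theta))
d = 29 cm = 0.29 m
Torque = 303 * 0.29 * sin(26)
Torque = 38.52 N*m


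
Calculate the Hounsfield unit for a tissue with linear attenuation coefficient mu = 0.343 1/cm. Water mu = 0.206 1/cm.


HU = ((mu_tissue - mu_water) / mu_water) * 1000
HU = ((0.343 - 0.206) / 0.206) * 1000
HU = 665


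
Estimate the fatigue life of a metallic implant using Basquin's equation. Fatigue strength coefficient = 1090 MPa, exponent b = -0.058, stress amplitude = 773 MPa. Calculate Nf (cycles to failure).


sigma_a = sigma_f' * (2Nf)^b
2Nf = (sigma_a/sigma_f')^(1/b)
2Nf = (773/1090)^(1/-0.058)
2Nf = 374.30378
Nf = 187.2


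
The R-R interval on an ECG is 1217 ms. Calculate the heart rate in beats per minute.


HR = 60 / RR_interval(s)
RR = 1217 ms = 1.217 s
HR = 60 / 1.217 = 49.3 bpm


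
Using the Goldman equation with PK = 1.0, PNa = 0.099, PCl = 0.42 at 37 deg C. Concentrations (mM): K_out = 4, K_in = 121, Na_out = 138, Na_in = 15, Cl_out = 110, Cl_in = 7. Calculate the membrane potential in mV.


Vm = (RT/F)*ln((PK*Ko + PNa*Nao + PCl*Cli)/(PK*Ki + PNa*Nai + PCl*Clo))
Numer = 20.602, Denom = 168.685
Vm = -56.19 mV


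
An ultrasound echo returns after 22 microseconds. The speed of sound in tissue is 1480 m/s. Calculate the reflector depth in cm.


depth = c * t / 2
t = 22 us = 2.2000e-05 s
depth = 1480 * 2.2000e-05 / 2
depth = 0.01628 m = 1.628 cm


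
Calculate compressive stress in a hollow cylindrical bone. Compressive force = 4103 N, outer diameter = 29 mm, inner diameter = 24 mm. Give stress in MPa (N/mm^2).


A = pi*(r_o^2 - r_i^2)
r_o = 14.5 mm, r_i = 12 mm
A = 208.131 mm^2
sigma = F/A = 4103 / 208.131
sigma = 19.71 MPa


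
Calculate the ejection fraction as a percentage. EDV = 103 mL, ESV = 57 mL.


SV = EDV - ESV = 103 - 57 = 46 mL
EF = SV/EDV * 100 = 46/103 * 100
EF = 44.66%


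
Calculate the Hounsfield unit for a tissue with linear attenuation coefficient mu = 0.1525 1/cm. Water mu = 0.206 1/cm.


HU = ((mu_tissue - mu_water) / mu_water) * 1000
HU = ((0.1525 - 0.206) / 0.206) * 1000
HU = -259.7


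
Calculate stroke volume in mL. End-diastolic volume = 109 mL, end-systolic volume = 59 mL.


SV = EDV - ESV
SV = 109 - 59
SV = 50 mL


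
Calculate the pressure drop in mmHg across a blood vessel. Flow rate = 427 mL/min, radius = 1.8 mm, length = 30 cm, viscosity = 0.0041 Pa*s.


dP = 8*mu*L*Q / (pi*r^4)
Q = 427 mL/min = 7.11667e-06 m^3/s
dP = 2123.4 Pa = 2123.4 / 133.322 mmHg = 15.93 mmHg


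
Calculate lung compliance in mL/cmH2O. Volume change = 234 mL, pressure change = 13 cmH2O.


C = dV / dP
C = 234 / 13
C = 18 mL/cmH2O


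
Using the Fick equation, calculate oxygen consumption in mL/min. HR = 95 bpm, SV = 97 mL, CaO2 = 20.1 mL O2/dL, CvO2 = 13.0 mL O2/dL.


CO = HR*SV = 95*97/1000 = 9.215 L/min
a-v O2 diff = 20.1 - 13.0 = 7.1 mL/dL
VO2 = CO * (CaO2-CvO2) * 10 dL/L
VO2 = 9.215 * 7.1 * 10
VO2 = 654.3 mL/min


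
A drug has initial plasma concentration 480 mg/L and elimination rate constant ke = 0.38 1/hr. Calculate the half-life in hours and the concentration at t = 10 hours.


t_half = ln(2) / ke = 0.693147 / 0.38 = 1.824 hr
C(t) = C0 * exp(-ke*t) = 480 * exp(-0.38*10)
C(10) = 10.74 mg/L


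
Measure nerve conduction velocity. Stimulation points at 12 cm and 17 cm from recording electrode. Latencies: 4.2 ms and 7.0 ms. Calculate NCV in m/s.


Distance = (17 - 12) / 100 = 0.05 m
dt = (7.0 - 4.2) / 1000 = 0.0028 s
NCV = dist / dt = 17.86 m/s


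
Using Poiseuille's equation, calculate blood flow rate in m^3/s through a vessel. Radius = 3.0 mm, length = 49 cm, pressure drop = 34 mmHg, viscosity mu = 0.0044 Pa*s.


Q = pi*r^4*dP / (8*mu*L)
r = 0.003 m, L = 0.49 m
dP = 34 mmHg = 4532.948 Pa
Q = 6.6877e-05 m^3/s


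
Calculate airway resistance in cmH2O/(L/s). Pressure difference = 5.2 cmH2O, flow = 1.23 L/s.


R = dP / flow
R = 5.2 / 1.23
R = 4.228 cmH2O/(L/s)


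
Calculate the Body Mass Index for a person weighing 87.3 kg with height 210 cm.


BMI = weight / height^2
height = 210 cm = 2.1 m
BMI = 87.3 / 2.1^2
BMI = 19.8 kg/m^2


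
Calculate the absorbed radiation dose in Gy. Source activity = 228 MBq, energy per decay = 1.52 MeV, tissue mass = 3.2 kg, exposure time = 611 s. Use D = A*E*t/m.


A = 228 MBq = 2.2800e+08 Bq
E = 1.52 MeV = 2.43504e-13 J
D = A*E*t/m = 2.2800e+08*2.43504e-13*611/3.2
D = 0.0106 Gy


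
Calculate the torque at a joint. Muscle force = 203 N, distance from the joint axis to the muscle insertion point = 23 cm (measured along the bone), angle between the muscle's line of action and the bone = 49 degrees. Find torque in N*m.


Torque = F * d * sin(theta)   (moment arm = d*sin(theta))
d = 23 cm = 0.23 m
Torque = 203 * 0.23 * sin(49)
Torque = 35.24 N*m


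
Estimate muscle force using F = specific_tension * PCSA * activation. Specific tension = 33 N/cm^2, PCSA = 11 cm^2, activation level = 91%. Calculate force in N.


F = sigma * PCSA * activation
F = 33 * 11 * 0.91
F = 330.3 N


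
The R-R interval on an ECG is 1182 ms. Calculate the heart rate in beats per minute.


HR = 60 / RR_interval(s)
RR = 1182 ms = 1.182 s
HR = 60 / 1.182 = 50.76 bpm


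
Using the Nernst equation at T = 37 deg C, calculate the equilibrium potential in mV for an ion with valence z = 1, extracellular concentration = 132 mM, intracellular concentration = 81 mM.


E = (RT/(zF)) * ln(C_out/C_in)
T = 37 + 273.15 = 310.15 K
E = (8.314 * 310.15 / (1 * 96485)) * ln(132/81)
E = 13.05 mV


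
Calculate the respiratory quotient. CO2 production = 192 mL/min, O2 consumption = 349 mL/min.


RQ = VCO2 / VO2
RQ = 192 / 349
RQ = 0.5501


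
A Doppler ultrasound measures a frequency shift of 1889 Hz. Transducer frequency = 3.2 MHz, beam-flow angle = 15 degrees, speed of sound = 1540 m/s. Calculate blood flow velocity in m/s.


v = fd * c / (2 * f0 * cos(theta))
v = 1889 * 1540 / (2 * 3.2000e+06 * cos(15))
v = 0.4706 m/s


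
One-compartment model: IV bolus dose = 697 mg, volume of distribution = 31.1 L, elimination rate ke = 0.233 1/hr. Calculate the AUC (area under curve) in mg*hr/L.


C0 = Dose/Vd = 697/31.1 = 22.4116 mg/L
AUC = C0/ke = 22.4116/0.233
AUC = 96.19 mg*hr/L


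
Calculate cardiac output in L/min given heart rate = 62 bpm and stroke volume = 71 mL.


CO = HR * SV
CO = 62 * 71 / 1000
CO = 4.402 L/min


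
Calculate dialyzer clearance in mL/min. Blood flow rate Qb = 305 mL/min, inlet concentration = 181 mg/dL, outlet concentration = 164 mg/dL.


K = Qb * (Cb_in - Cb_out) / Cb_in
K = 305 * (181 - 164) / 181
K = 28.65 mL/min


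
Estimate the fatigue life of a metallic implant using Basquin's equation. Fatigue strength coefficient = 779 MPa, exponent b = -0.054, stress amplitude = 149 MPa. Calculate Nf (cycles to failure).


sigma_a = sigma_f' * (2Nf)^b
2Nf = (sigma_a/sigma_f')^(1/b)
2Nf = (149/779)^(1/-0.054)
2Nf = 2.0081669e+13
Nf = 1.0041e+13


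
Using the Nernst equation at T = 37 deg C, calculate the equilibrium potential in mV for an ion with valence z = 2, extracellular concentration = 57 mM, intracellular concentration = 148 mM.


E = (RT/(zF)) * ln(C_out/C_in)
T = 37 + 273.15 = 310.15 K
E = (8.314 * 310.15 / (2 * 96485)) * ln(57/148)
E = -12.75 mV


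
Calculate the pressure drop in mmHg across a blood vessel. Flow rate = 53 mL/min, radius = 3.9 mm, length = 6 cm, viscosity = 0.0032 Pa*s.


dP = 8*mu*L*Q / (pi*r^4)
Q = 53 mL/min = 8.83333e-07 m^3/s
dP = 1.86684 Pa = 1.86684 / 133.322 mmHg = 0.014 mmHg


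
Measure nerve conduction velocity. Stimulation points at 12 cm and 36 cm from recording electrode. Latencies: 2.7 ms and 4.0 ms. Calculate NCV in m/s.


Distance = (36 - 12) / 100 = 0.24 m
dt = (4.0 - 2.7) / 1000 = 0.0013 s
NCV = dist / dt = 184.6 m/s


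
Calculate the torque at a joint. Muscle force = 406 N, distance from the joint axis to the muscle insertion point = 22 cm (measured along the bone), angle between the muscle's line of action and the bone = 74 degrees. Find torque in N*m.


Torque = F * d * sin(theta)   (moment arm = d*sin(theta))
d = 22 cm = 0.22 m
Torque = 406 * 0.22 * sin(74)
Torque = 85.86 N*m


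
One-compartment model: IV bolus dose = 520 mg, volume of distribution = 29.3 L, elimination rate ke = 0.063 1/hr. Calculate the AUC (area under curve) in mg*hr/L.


C0 = Dose/Vd = 520/29.3 = 17.7474 mg/L
AUC = C0/ke = 17.7474/0.063
AUC = 281.7 mg*hr/L


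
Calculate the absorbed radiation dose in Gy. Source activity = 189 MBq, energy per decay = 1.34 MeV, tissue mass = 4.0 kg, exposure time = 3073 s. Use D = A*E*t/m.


A = 189 MBq = 1.8900e+08 Bq
E = 1.34 MeV = 2.14668e-13 J
D = A*E*t/m = 1.8900e+08*2.14668e-13*3073/4.0
D = 0.03117 Gy


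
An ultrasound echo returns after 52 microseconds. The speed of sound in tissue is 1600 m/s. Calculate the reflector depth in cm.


depth = c * t / 2
t = 52 us = 5.2000e-05 s
depth = 1600 * 5.2000e-05 / 2
depth = 0.0416 m = 4.16 cm


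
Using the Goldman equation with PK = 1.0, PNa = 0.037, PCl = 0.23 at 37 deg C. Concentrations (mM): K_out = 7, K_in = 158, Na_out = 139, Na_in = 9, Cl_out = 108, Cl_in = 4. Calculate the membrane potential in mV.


Vm = (RT/F)*ln((PK*Ko + PNa*Nao + PCl*Cli)/(PK*Ki + PNa*Nai + PCl*Clo))
Numer = 13.063, Denom = 183.173
Vm = -70.57 mV


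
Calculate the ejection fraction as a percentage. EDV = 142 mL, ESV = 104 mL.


SV = EDV - ESV = 142 - 104 = 38 mL
EF = SV/EDV * 100 = 38/142 * 100
EF = 26.76%


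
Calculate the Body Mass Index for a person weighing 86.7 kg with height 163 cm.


BMI = weight / height^2
height = 163 cm = 1.63 m
BMI = 86.7 / 1.63^2
BMI = 32.63 kg/m^2


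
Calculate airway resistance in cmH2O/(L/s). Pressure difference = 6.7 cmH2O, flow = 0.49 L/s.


R = dP / flow
R = 6.7 / 0.49
R = 13.67 cmH2O/(L/s)


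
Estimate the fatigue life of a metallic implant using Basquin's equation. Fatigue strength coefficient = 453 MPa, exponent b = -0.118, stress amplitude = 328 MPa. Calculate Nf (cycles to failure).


sigma_a = sigma_f' * (2Nf)^b
2Nf = (sigma_a/sigma_f')^(1/b)
2Nf = (328/453)^(1/-0.118)
2Nf = 15.429151
Nf = 7.715


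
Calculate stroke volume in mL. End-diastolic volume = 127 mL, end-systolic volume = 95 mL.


SV = EDV - ESV
SV = 127 - 95
SV = 32 mL


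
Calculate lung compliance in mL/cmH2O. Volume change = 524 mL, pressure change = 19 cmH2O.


C = dV / dP
C = 524 / 19
C = 27.58 mL/cmH2O


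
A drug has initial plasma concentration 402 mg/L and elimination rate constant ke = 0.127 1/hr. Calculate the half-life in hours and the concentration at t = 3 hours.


t_half = ln(2) / ke = 0.693147 / 0.127 = 5.458 hr
C(t) = C0 * exp(-ke*t) = 402 * exp(-0.127*3)
C(3) = 274.6 mg/L


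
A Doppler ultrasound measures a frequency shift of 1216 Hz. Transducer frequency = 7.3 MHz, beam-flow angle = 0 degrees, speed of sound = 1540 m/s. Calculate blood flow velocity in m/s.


v = fd * c / (2 * f0 * cos(theta))
v = 1216 * 1540 / (2 * 7.3000e+06 * cos(0))
v = 0.1283 m/s


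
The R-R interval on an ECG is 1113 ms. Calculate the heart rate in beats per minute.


HR = 60 / RR_interval(s)
RR = 1113 ms = 1.113 s
HR = 60 / 1.113 = 53.91 bpm


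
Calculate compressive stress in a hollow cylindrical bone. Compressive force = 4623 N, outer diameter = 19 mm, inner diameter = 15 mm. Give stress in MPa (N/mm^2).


A = pi*(r_o^2 - r_i^2)
r_o = 9.5 mm, r_i = 7.5 mm
A = 106.814 mm^2
sigma = F/A = 4623 / 106.814
sigma = 43.28 MPa


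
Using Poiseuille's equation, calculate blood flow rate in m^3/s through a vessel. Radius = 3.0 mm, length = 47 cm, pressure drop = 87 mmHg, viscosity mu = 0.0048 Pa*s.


Q = pi*r^4*dP / (8*mu*L)
r = 0.003 m, L = 0.47 m
dP = 87 mmHg = 11599.014 Pa
Q = 1.6354e-04 m^3/s


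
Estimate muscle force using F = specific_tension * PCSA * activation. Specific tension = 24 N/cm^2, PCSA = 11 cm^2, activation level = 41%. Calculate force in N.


F = sigma * PCSA * activation
F = 24 * 11 * 0.41
F = 108.2 N


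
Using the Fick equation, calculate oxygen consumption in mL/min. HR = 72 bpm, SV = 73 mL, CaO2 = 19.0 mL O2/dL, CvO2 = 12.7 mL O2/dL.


CO = HR*SV = 72*73/1000 = 5.256 L/min
a-v O2 diff = 19.0 - 12.7 = 6.3 mL/dL
VO2 = CO * (CaO2-CvO2) * 10 dL/L
VO2 = 5.256 * 6.3 * 10
VO2 = 331.1 mL/min


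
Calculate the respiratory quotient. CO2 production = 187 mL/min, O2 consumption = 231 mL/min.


RQ = VCO2 / VO2
RQ = 187 / 231
RQ = 0.8095


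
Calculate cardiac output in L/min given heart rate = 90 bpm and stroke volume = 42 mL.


CO = HR * SV
CO = 90 * 42 / 1000
CO = 3.78 L/min


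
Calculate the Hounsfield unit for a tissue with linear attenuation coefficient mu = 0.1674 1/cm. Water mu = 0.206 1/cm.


HU = ((mu_tissue - mu_water) / mu_water) * 1000
HU = ((0.1674 - 0.206) / 0.206) * 1000
HU = -187.4


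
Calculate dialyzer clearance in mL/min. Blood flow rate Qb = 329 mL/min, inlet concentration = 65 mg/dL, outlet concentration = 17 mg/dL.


K = Qb * (Cb_in - Cb_out) / Cb_in
K = 329 * (65 - 17) / 65
K = 243 mL/min


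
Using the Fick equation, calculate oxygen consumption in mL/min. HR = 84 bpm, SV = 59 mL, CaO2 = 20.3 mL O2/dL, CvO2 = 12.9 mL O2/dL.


CO = HR*SV = 84*59/1000 = 4.956 L/min
a-v O2 diff = 20.3 - 12.9 = 7.4 mL/dL
VO2 = CO * (CaO2-CvO2) * 10 dL/L
VO2 = 4.956 * 7.4 * 10
VO2 = 366.7 mL/min


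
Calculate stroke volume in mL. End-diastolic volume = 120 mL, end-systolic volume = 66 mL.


SV = EDV - ESV
SV = 120 - 66
SV = 54 mL


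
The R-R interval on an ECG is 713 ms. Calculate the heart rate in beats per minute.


HR = 60 / RR_interval(s)
RR = 713 ms = 0.713 s
HR = 60 / 0.713 = 84.15 bpm


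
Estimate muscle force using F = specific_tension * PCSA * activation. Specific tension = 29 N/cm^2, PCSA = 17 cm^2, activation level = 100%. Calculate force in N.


F = sigma * PCSA * activation
F = 29 * 17 * 1
F = 493 N


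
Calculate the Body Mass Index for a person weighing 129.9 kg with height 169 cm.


BMI = weight / height^2
height = 169 cm = 1.69 m
BMI = 129.9 / 1.69^2
BMI = 45.48 kg/m^2


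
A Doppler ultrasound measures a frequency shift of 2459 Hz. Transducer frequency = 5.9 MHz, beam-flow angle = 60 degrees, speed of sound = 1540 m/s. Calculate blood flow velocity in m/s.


v = fd * c / (2 * f0 * cos(theta))
v = 2459 * 1540 / (2 * 5.9000e+06 * cos(60))
v = 0.6418 m/s


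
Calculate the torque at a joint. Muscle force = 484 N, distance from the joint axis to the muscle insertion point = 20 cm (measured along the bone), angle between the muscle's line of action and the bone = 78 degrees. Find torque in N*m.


Torque = F * d * sin(theta)   (moment arm = d*sin(theta))
d = 20 cm = 0.2 m
Torque = 484 * 0.2 * sin(78)
Torque = 94.68 N*m


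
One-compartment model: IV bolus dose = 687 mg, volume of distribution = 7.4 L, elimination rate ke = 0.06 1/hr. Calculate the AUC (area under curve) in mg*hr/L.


C0 = Dose/Vd = 687/7.4 = 92.8378 mg/L
AUC = C0/ke = 92.8378/0.06
AUC = 1547 mg*hr/L


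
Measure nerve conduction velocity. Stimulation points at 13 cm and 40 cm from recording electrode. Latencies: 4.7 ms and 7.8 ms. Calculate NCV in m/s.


Distance = (40 - 13) / 100 = 0.27 m
dt = (7.8 - 4.7) / 1000 = 0.0031 s
NCV = dist / dt = 87.1 m/s


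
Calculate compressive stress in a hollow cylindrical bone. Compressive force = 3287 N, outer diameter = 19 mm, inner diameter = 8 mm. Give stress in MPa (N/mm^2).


A = pi*(r_o^2 - r_i^2)
r_o = 9.5 mm, r_i = 4 mm
A = 233.263 mm^2
sigma = F/A = 3287 / 233.263
sigma = 14.09 MPa


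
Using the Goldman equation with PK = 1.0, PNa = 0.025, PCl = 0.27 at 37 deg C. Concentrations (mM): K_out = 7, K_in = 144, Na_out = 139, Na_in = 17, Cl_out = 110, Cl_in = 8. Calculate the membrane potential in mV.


Vm = (RT/F)*ln((PK*Ko + PNa*Nao + PCl*Cli)/(PK*Ki + PNa*Nai + PCl*Clo))
Numer = 12.635, Denom = 174.125
Vm = -70.11 mV


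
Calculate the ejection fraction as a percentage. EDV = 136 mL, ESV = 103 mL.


SV = EDV - ESV = 136 - 103 = 33 mL
EF = SV/EDV * 100 = 33/136 * 100
EF = 24.26%


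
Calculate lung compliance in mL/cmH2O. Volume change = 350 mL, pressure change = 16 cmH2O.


C = dV / dP
C = 350 / 16
C = 21.88 mL/cmH2O


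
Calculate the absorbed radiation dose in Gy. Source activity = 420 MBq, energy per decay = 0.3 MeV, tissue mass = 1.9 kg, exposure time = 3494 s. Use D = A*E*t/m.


A = 420 MBq = 4.2000e+08 Bq
E = 0.3 MeV = 4.806e-14 J
D = A*E*t/m = 4.2000e+08*4.806e-14*3494/1.9
D = 0.03712 Gy


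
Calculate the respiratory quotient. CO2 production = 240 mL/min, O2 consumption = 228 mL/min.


RQ = VCO2 / VO2
RQ = 240 / 228
RQ = 1.053


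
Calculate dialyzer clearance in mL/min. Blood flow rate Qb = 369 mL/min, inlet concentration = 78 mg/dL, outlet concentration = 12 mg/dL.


K = Qb * (Cb_in - Cb_out) / Cb_in
K = 369 * (78 - 12) / 78
K = 312.2 mL/min


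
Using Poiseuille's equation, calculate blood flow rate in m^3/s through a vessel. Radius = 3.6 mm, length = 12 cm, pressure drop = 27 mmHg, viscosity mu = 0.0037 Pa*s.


Q = pi*r^4*dP / (8*mu*L)
r = 0.0036 m, L = 0.12 m
dP = 27 mmHg = 3599.694 Pa
Q = 5.3475e-04 m^3/s


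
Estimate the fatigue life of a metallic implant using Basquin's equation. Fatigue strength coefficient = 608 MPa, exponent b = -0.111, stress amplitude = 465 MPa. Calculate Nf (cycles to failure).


sigma_a = sigma_f' * (2Nf)^b
2Nf = (sigma_a/sigma_f')^(1/b)
2Nf = (465/608)^(1/-0.111)
2Nf = 11.197079
Nf = 5.599


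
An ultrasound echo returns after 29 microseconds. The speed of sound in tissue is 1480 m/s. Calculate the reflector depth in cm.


depth = c * t / 2
t = 29 us = 2.9000e-05 s
depth = 1480 * 2.9000e-05 / 2
depth = 0.02146 m = 2.146 cm


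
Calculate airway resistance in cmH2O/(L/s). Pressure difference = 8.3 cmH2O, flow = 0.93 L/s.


R = dP / flow
R = 8.3 / 0.93
R = 8.925 cmH2O/(L/s)


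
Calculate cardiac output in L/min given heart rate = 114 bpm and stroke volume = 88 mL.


CO = HR * SV
CO = 114 * 88 / 1000
CO = 10.03 L/min
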